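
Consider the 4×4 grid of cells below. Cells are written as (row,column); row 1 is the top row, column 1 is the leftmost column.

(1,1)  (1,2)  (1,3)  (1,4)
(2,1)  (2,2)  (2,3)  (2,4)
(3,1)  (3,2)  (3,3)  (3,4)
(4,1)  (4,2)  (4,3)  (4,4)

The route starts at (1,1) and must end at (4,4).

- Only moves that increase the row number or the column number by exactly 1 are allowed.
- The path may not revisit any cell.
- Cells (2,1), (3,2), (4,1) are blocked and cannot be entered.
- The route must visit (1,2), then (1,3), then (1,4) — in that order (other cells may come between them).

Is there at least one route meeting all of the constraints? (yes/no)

One route that works: (1,1) → (1,2) → (1,3) → (1,4) → (2,4) → (3,4) → (4,4).

yes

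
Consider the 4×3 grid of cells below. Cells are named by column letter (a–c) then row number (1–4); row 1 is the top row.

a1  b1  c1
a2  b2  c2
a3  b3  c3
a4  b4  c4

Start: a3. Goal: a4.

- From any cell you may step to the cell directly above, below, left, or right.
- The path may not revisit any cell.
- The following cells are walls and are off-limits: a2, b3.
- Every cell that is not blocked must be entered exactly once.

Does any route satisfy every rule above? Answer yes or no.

Cell a1 has only one open neighbour but is neither the start nor the goal, so a Hamiltonian route would have to both enter and leave it through the same neighbour — impossible without revisiting.

no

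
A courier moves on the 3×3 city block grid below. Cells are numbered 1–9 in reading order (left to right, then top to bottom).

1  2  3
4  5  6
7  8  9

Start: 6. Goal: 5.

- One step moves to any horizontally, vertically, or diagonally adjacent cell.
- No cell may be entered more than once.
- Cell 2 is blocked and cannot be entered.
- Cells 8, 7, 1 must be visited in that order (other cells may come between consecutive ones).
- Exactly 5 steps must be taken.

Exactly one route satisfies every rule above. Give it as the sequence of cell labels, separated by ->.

6 -> 8 -> 7 -> 4 -> 1 -> 5

The waypoints must appear in the order 8, 7, 1, with no cell reused.
Route from 6: down-left to 8, left to 7, 2× up (reaching 1), down-right to 5 — 5 moves in all.
Check: order respected (8 at step 1, 7 at step 2, 1 at step 4); 5 moves as required.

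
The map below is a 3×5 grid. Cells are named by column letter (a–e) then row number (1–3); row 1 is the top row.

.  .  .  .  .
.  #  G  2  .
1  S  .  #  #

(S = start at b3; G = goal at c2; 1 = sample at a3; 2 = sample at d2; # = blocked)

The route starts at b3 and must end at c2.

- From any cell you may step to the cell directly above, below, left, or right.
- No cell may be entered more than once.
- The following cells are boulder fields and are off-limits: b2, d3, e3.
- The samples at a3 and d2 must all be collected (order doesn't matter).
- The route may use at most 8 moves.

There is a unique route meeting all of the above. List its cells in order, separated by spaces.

The budget equals the shortest possible length, so every move has to be on a shortest route through the required cells.
Route from b3: left to a3, 2× up (reaching a1), 3× right (reaching d1), down to d2, left to c2 — 8 moves in all.
Check: all required cells visited; 8 ≤ 8 moves.

b3 a3 a2 a1 b1 c1 d1 d2 c2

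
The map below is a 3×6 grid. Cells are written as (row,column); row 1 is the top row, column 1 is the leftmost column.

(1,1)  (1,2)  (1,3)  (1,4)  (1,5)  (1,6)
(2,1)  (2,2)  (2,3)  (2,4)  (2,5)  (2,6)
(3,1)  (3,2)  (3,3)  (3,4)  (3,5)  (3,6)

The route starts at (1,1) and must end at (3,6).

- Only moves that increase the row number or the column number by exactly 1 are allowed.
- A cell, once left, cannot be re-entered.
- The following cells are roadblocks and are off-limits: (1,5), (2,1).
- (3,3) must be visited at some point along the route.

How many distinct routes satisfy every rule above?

3

A right/down-only route from (1,1) to (3,6) makes exactly 2 down-moves and 5 right-moves in some order.
With no other constraints that would be C(7,2) = 21 routes.
Split at (3,3) and multiply the segment counts (each segment already excludes blocked cells): (1,1)→(3,3): 3; (3,3)→(3,6): 1; product = 3.
That gives 3 routes.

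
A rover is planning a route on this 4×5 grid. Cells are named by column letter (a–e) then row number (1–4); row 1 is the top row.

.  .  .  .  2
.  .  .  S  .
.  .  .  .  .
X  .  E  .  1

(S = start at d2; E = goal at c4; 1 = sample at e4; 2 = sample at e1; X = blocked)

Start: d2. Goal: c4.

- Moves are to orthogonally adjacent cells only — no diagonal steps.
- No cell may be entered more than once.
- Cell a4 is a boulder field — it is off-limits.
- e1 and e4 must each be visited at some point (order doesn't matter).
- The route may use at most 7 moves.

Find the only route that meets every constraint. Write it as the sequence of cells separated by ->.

The budget equals the shortest possible length, so every move has to be on a shortest route through the required cells.
Route from d2: up 1 to d1, right 1 to e1, down 3 to e4, left 2 to c4 — 7 moves in all.
Check: all required cells visited; 7 ≤ 7 moves.

d2 -> d1 -> e1 -> e2 -> e3 -> e4 -> d4 -> c4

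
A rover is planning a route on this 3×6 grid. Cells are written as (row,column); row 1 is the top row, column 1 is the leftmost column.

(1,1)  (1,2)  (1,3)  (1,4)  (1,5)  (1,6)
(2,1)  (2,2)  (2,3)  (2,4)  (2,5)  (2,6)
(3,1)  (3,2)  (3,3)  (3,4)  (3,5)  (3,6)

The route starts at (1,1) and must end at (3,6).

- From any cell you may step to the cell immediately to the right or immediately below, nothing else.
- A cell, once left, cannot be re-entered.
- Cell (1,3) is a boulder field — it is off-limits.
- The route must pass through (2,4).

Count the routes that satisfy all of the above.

A right/down-only route from (1,1) to (3,6) makes exactly 2 down-moves and 5 right-moves in some order.
With no other constraints that would be C(7,2) = 21 routes.
Split at (2,4) and multiply the segment counts (each segment already excludes blocked cells): (1,1)→(2,4): 2; (2,4)→(3,6): 3; product = 6.
That gives 6 routes.

6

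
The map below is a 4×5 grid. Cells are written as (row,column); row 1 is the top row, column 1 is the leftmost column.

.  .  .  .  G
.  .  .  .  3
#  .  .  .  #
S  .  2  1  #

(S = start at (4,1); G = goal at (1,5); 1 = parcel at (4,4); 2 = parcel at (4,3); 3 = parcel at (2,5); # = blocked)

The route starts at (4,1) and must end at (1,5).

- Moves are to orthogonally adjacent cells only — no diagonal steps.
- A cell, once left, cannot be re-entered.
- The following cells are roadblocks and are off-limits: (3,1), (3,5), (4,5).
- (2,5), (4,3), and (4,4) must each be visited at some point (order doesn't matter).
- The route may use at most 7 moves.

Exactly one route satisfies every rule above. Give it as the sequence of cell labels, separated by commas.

(4,1), (4,2), (4,3), (4,4), (3,4), (2,4), (2,5), (1,5)

The budget equals the shortest possible length, so every move has to be on a shortest route through the required cells.
Route from (4,1): 3× right (reaching (4,4)), 2× up (reaching (2,4)), right to (2,5), up to (1,5) — 7 moves in all.
Check: all required cells visited; 7 ≤ 7 moves.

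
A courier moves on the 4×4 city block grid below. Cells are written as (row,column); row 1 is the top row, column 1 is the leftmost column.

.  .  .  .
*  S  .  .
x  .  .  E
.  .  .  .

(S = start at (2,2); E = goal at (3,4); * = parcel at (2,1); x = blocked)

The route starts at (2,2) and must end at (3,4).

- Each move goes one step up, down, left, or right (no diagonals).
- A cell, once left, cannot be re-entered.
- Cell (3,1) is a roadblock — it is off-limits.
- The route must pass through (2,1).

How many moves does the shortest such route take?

Any route passes through (2,1) somewhere between (2,2) and (3,4). Summing Manhattan distances along the two legs ((2,2) → (2,1) → (3,4)) gives a lower bound of 1 + 4 = 5 moves.
The shortest route satisfying every rule uses 7 moves: (2,2) → (2,1) → (1,1) → (1,2) → (1,3) → (2,3) → (3,3) → (3,4).
The bound of 5 isn't tight here; checking systematically, no route of length 5 through 6 satisfies every constraint, so 7 is the minimum.

7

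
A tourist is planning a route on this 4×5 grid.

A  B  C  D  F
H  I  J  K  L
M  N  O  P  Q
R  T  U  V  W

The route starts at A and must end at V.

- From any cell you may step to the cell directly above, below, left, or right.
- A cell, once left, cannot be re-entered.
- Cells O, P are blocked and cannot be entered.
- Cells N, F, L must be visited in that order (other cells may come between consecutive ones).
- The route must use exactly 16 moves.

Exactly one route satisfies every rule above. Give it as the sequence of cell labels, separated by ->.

A -> H -> M -> R -> T -> N -> I -> B -> C -> J -> K -> D -> F -> L -> Q -> W -> V

The waypoints must appear in the order N, F, L, with no cell reused.
Route from A: down 3 to R, right 1 to T, up 3 to B, right 1 to C, down 1 to J, right 1 to K, up 1 to D, right 1 to F, down 3 to W, left 1 to V — 16 moves in all.
Check: order respected (N at step 5, F at step 12, L at step 13); 16 moves as required.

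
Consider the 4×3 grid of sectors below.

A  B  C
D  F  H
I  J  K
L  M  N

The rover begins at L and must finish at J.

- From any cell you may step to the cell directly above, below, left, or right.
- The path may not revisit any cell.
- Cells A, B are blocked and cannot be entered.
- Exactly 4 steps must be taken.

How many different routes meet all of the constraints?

Need simple routes of exactly 4 moves from L to J (Manhattan distance 2, so 1 moves are spent on a detour and 1 undoing it).
Enumerating: L I D F J | L M N K J.
That gives 2 routes.

2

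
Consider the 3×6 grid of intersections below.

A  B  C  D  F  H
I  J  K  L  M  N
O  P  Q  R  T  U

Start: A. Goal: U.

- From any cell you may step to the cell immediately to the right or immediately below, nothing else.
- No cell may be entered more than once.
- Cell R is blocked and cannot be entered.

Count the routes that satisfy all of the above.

11

A right/down-only route from A to U makes exactly 2 down-moves and 5 right-moves in some order.
With no other constraints that would be C(7,2) = 21 routes.
Subtract routes through each blocked cell (inclusion–exclusion for overlaps): − through R: 10 → 11.
That gives 11 routes.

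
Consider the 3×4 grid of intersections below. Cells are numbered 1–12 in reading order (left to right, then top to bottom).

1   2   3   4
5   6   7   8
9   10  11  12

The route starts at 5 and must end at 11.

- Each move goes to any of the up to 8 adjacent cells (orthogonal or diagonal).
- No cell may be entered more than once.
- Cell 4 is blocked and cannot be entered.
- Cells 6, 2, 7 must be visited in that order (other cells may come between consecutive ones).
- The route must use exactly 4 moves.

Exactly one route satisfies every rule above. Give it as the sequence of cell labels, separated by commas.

The waypoints must appear in the order 6, 2, 7, with no cell reused.
Route from 5: right to 6, up to 2, down-right to 7, down to 11 — 4 moves in all.
Check: order respected (6 at step 1, 2 at step 2, 7 at step 3); 4 moves as required.

5, 6, 2, 7, 11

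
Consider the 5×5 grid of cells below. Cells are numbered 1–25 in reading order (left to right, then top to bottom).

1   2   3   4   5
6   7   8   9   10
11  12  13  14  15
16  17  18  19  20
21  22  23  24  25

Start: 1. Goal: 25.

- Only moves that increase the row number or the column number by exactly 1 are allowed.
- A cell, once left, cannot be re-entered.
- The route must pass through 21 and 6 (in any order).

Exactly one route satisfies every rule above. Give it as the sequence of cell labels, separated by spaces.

1 6 11 16 21 22 23 24 25

Moves only go right or down, so the column and row indices never decrease.
Route from 1: 4× down (reaching 21), 4× right (reaching 25) — 8 moves in all.
Check: all required cells visited.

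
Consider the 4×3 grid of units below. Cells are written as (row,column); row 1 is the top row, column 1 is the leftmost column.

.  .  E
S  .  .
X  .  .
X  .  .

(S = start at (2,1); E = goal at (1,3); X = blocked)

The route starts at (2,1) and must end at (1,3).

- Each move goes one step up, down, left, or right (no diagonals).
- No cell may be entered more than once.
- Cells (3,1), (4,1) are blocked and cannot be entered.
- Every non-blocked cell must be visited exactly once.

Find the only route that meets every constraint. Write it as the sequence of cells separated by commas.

(2,1), (1,1), (1,2), (2,2), (3,2), (4,2), (4,3), (3,3), (2,3), (1,3)

Need to visit all 10 open cells exactly once, starting at (2,1) and ending at (1,3).
Cell (1,1) has only two open neighbours ((2,1) and (1,2)), so the path must pass straight through it: one of those is the cell it's entered from and the other is where it exits.
Route from (2,1): up to (1,1), right to (1,2), 3× down (reaching (4,2)), right to (4,3), 3× up (reaching (1,3)) — 9 moves in all.
Check: all 10 open cells covered.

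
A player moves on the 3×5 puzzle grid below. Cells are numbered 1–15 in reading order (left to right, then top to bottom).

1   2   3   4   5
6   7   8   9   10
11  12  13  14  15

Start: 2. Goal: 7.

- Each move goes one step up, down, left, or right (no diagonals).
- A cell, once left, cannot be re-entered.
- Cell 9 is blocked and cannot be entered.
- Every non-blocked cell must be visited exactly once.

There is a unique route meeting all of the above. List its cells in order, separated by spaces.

Need to visit all 14 open cells exactly once, starting at 2 and ending at 7.
Route from 2: left 1 to 1, down 2 to 11, right 4 to 15, up 2 to 5, left 2 to 3, down 1 to 8, left 1 to 7 — 13 moves in all.
Check: all 14 open cells covered.

2 1 6 11 12 13 14 15 10 5 4 3 8 7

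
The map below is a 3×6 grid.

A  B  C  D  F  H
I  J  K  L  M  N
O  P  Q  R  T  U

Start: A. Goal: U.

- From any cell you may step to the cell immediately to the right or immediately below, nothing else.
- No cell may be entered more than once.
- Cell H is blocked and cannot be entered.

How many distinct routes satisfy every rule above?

A right/down-only route from A to U makes exactly 2 down-moves and 5 right-moves in some order.
With no other constraints that would be C(7,2) = 21 routes.
Subtract routes through each blocked cell (inclusion–exclusion for overlaps): − through H: 1 → 20.
That gives 20 routes.

20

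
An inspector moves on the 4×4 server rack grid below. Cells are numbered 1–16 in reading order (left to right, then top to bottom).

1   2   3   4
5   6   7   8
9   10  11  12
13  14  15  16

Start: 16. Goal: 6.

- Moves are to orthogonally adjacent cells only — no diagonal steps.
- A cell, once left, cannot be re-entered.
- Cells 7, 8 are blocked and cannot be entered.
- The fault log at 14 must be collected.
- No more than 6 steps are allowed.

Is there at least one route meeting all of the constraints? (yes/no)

yes

One route that works: 16 → 15 → 14 → 10 → 6.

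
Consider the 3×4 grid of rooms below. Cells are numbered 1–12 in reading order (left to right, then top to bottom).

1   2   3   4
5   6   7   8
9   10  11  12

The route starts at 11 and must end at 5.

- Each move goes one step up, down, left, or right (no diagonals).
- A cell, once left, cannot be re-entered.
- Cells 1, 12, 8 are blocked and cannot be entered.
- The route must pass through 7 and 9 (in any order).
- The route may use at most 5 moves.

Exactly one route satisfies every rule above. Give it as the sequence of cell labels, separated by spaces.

11 7 6 10 9 5

The 5-move cap with required stops at 7, 9 leaves no slack for detours.
Route from 11: up to 7, left to 6, down to 10, left to 9, up to 5 — 5 moves in all.
Check: all required cells visited; 5 ≤ 5 moves.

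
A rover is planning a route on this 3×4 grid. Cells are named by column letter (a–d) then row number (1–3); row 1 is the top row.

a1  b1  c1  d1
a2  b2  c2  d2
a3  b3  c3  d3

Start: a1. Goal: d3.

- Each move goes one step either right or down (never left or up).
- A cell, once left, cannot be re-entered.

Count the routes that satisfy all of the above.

A right/down-only route from a1 to d3 makes exactly 2 down-moves and 3 right-moves in some order.
With no other constraints that would be C(5,2) = 10 routes.
That gives 10 routes.

10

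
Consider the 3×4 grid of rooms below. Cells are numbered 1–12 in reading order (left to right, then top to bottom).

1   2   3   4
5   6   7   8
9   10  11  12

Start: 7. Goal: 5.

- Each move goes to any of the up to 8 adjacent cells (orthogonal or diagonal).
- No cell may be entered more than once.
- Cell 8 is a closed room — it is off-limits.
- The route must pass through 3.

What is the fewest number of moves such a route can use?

Any route passes through 3 somewhere between 7 and 5. Summing Chebyshev distances along the two legs (7 → 3 → 5) gives a lower bound of 1 + 2 = 3 moves.
A route of 3 moves achieves this: 7 → 3 → 2 → 5.
Since 3 matches the lower bound, it is optimal.

3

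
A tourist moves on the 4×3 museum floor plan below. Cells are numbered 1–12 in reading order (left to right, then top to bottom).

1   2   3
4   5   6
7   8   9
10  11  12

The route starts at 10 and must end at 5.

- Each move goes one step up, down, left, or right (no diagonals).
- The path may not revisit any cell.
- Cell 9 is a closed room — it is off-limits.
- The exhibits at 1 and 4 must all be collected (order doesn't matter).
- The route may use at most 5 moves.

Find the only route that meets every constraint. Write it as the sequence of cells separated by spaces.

Any route must reach 1 and 4 and still end at 5 within 5 moves, so the order of the required stops is forced.
Route from 10: 3× up (reaching 1), right to 2, down to 5 — 5 moves in all.
Check: all required cells visited; 5 ≤ 5 moves.

10 7 4 1 2 5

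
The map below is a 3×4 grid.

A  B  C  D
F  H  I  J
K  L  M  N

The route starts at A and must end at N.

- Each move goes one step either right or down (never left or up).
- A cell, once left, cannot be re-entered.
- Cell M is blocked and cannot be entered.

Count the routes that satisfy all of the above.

4

A right/down-only route from A to N makes exactly 2 down-moves and 3 right-moves in some order.
With no other constraints that would be C(5,2) = 10 routes.
Subtract routes through each blocked cell (inclusion–exclusion for overlaps): − through M: 6 → 4.
That gives 4 routes.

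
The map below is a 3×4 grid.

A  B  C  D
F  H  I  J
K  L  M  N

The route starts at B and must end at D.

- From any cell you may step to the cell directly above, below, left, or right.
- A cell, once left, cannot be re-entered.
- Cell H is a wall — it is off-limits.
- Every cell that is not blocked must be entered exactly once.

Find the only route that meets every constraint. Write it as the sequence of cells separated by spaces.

B A F K L M N J I C D

Need to visit all 11 open cells exactly once, starting at B and ending at D.
Cell N has only two open neighbours (J and M), so the path must pass straight through it: one of those is the cell it's entered from and the other is where it exits.
Route from B: left to A, 2× down (reaching K), 3× right (reaching N), up to J, left to I, up to C, right to D — 10 moves in all.
Check: all 11 open cells covered.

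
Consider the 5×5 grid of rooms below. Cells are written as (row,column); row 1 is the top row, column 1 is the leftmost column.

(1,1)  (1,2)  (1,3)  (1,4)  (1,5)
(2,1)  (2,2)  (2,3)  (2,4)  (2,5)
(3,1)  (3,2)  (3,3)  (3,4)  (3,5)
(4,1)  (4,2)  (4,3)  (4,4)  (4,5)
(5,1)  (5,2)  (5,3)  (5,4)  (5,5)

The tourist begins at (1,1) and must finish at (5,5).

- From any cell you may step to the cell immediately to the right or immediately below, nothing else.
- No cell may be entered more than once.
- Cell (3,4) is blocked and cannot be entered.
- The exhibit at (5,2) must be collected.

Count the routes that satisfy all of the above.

5

A right/down-only route from (1,1) to (5,5) makes exactly 4 down-moves and 4 right-moves in some order.
With no other constraints that would be C(8,4) = 70 routes.
Split at (5,2) and multiply the segment counts (each segment already excludes blocked cells): (1,1)→(5,2): 5; (5,2)→(5,5): 1; product = 5.
That gives 5 routes.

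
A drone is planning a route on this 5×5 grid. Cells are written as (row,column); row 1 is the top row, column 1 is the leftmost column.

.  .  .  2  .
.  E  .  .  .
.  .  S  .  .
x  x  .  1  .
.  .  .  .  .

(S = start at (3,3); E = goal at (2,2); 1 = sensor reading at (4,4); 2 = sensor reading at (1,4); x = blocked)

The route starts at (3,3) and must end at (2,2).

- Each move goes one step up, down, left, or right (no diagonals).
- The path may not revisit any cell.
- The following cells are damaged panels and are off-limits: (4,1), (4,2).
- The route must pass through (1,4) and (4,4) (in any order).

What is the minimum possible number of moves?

8

Any route passes through (1,4) and (4,4) in some order between (3,3) and (2,2). Summing Manhattan distances along each leg and taking the cheapest ordering ((3,3) → (4,4) → (1,4) → (2,2)) gives a lower bound of 2 + 3 + 3 = 8 moves.
A route of 8 moves achieves this: (3,3) → (4,3) → (4,4) → (3,4) → (2,4) → (1,4) → (1,3) → (2,3) → (2,2).
Since 8 matches the lower bound, it is optimal.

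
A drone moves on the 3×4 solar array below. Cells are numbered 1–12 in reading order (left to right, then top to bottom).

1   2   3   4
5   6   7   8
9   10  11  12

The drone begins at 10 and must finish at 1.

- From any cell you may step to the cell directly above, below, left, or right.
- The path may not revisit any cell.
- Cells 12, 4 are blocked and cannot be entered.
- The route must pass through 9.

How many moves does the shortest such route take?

Any route passes through 9 somewhere between 10 and 1. Summing Manhattan distances along the two legs (10 → 9 → 1) gives a lower bound of 1 + 2 = 3 moves.
A route of 3 moves achieves this: 10 → 9 → 5 → 1.
Since 3 matches the lower bound, it is optimal.

3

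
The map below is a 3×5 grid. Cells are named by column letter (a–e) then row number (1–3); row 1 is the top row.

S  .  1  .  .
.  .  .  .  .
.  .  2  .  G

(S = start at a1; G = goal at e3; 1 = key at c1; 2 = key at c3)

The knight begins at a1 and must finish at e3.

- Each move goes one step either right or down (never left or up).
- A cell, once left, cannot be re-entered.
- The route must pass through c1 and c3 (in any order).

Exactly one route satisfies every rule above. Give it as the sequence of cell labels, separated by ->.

Moves only go right or down, so the column and row indices never decrease.
Route from a1: 2× right (reaching c1), 2× down (reaching c3), 2× right (reaching e3) — 6 moves in all.
Check: all required cells visited.

a1 -> b1 -> c1 -> c2 -> c3 -> d3 -> e3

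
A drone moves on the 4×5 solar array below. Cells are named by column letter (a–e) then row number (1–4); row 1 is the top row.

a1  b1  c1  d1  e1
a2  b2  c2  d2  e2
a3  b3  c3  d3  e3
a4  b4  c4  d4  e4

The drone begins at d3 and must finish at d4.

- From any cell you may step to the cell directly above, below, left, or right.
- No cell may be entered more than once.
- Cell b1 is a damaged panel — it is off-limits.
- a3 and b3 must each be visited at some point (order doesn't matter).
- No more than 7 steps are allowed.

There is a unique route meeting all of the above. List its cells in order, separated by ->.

d3 -> c3 -> b3 -> a3 -> a4 -> b4 -> c4 -> d4

The budget equals the shortest possible length, so every move has to be on a shortest route through the required cells.
Route from d3: 3× left (reaching a3), down to a4, 3× right (reaching d4) — 7 moves in all.
Check: all required cells visited; 7 ≤ 7 moves.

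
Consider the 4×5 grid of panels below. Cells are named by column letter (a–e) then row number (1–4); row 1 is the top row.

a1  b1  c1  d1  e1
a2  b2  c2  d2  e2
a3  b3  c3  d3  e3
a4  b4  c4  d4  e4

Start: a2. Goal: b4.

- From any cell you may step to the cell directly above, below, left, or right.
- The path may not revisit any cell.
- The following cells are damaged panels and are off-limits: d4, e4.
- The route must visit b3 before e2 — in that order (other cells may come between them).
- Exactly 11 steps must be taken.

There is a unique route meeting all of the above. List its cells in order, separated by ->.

a2 -> a3 -> b3 -> b2 -> c2 -> d2 -> e2 -> e3 -> d3 -> c3 -> c4 -> b4

The waypoints must appear in the order b3, e2, with no cell reused.
Route from a2: down 1 to a3, right 1 to b3, up 1 to b2, right 3 to e2, down 1 to e3, left 2 to c3, down 1 to c4, left 1 to b4 — 11 moves in all.
Check: order respected (b3 at step 2, e2 at step 6); 11 moves as required.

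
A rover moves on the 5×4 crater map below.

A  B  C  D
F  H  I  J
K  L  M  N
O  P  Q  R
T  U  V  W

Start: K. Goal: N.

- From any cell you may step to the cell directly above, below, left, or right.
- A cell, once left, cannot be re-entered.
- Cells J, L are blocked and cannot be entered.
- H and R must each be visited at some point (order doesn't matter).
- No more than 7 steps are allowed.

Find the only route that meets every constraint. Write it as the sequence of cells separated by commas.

K, F, H, I, M, Q, R, N

The 7-move cap with required stops at H, R leaves no slack for detours.
Route from K: up to F, 2× right (reaching I), 2× down (reaching Q), right to R, up to N — 7 moves in all.
Check: all required cells visited; 7 ≤ 7 moves.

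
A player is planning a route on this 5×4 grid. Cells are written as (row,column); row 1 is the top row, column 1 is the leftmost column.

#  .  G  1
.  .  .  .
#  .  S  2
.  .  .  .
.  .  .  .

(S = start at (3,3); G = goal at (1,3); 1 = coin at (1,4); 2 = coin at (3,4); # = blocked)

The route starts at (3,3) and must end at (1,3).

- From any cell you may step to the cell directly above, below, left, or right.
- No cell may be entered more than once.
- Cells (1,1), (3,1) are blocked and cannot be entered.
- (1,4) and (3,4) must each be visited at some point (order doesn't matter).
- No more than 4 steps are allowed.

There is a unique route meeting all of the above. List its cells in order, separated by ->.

(3,3) -> (3,4) -> (2,4) -> (1,4) -> (1,3)

The 4-move cap with required stops at (1,4), (3,4) leaves no slack for detours.
Route from (3,3): right to (3,4), 2× up (reaching (1,4)), left to (1,3) — 4 moves in all.
Check: all required cells visited; 4 ≤ 4 moves.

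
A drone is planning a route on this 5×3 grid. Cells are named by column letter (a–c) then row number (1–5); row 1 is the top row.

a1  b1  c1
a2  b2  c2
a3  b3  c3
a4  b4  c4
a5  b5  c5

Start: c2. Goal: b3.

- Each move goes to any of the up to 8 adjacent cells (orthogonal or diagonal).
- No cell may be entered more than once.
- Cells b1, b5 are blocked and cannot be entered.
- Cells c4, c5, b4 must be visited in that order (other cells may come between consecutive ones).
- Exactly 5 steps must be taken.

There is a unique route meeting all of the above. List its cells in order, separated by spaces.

c2 c3 c4 c5 b4 b3

The waypoints must appear in the order c4, c5, b4, with no cell reused.
Route from c2: 3× down (reaching c5), up-left to b4, up to b3 — 5 moves in all.
Check: order respected (c4 at step 2, c5 at step 3, b4 at step 4); 5 moves as required.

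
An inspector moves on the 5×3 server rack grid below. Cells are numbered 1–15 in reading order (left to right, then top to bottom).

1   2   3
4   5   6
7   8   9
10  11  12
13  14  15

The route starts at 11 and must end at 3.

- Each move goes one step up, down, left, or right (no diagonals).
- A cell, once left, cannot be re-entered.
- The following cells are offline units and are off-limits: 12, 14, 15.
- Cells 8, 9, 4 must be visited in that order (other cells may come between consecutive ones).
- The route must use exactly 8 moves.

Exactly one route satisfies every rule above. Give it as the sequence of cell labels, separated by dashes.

11 - 8 - 9 - 6 - 5 - 4 - 1 - 2 - 3

The waypoints must appear in the order 8, 9, 4, with no cell reused.
Route from 11: up to 8, right to 9, up to 6, 2× left (reaching 4), up to 1, 2× right (reaching 3) — 8 moves in all.
Check: order respected (8 at step 1, 9 at step 2, 4 at step 5); 8 moves as required.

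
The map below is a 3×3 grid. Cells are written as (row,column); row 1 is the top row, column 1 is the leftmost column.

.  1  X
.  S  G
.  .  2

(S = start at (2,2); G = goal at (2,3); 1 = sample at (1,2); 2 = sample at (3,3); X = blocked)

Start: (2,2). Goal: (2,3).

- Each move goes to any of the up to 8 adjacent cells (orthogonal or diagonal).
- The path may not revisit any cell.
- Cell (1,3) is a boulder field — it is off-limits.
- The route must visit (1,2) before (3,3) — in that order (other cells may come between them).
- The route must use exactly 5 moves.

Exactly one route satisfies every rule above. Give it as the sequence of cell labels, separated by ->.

(2,2) -> (1,2) -> (2,1) -> (3,2) -> (3,3) -> (2,3)

The waypoints must appear in the order (1,2), (3,3), with no cell reused.
Route from (2,2): up 1 to (1,2), down-left 1 to (2,1), down-right 1 to (3,2), right 1 to (3,3), up 1 to (2,3) — 5 moves in all.
Check: order respected (1 at step 1, 2 at step 4); 5 moves as required.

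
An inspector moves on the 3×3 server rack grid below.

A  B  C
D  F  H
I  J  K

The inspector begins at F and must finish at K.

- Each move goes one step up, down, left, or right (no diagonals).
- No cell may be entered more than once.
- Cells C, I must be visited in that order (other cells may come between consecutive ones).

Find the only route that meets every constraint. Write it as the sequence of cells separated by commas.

The waypoints must appear in the order C, I, with no cell reused.
Route from F: right 1 to H, up 1 to C, left 2 to A, down 2 to I, right 2 to K — 8 moves in all.
Check: order respected (C at step 2, I at step 6).

F, H, C, B, A, D, I, J, K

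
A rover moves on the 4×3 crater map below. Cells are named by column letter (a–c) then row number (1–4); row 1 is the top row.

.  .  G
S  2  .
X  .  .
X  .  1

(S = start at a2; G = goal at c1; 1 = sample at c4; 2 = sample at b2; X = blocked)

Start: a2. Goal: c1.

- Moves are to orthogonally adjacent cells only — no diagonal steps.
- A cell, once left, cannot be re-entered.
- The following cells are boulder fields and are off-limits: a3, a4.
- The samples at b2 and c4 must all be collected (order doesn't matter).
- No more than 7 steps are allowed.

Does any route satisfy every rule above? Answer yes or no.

One route that works: a2 → b2 → b3 → b4 → c4 → c3 → c2 → c1.

yes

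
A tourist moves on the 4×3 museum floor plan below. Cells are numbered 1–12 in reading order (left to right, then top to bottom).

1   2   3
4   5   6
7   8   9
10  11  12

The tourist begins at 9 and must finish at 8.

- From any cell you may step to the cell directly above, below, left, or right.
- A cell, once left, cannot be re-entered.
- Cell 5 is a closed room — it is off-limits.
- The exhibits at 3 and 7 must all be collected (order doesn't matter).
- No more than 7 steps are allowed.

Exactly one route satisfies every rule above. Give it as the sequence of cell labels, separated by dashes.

The 7-move cap with required stops at 3, 7 leaves no slack for detours.
Route from 9: up 2 to 3, left 2 to 1, down 2 to 7, right 1 to 8 — 7 moves in all.
Check: all required cells visited; 7 ≤ 7 moves.

9 - 6 - 3 - 2 - 1 - 4 - 7 - 8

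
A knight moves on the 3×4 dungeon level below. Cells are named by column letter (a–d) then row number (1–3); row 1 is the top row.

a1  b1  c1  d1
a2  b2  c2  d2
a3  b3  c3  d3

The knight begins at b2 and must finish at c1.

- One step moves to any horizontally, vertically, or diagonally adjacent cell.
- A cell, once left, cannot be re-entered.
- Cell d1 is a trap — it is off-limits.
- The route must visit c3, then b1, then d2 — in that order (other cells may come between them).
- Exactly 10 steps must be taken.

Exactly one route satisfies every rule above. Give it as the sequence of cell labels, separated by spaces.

The waypoints must appear in the order c3, b1, d2, with no cell reused.
Route from b2: down-right to c3, 2× left (reaching a3), 2× up (reaching a1), right to b1, 2× down-right (reaching d3), up to d2, up-left to c1 — 10 moves in all.
Check: order respected (c3 at step 1, b1 at step 6, d2 at step 9); 10 moves as required.

b2 c3 b3 a3 a2 a1 b1 c2 d3 d2 c1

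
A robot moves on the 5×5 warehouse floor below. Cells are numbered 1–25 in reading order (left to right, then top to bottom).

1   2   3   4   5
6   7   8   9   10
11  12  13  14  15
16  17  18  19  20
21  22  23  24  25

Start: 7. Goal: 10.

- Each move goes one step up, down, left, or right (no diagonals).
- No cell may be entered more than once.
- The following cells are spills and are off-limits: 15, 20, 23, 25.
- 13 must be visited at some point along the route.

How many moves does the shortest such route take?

5

Any route passes through 13 somewhere between 7 and 10. Summing Manhattan distances along the two legs (7 → 13 → 10) gives a lower bound of 2 + 3 = 5 moves.
A route of 5 moves achieves this: 7 → 12 → 13 → 8 → 9 → 10.
Since 5 matches the lower bound, it is optimal.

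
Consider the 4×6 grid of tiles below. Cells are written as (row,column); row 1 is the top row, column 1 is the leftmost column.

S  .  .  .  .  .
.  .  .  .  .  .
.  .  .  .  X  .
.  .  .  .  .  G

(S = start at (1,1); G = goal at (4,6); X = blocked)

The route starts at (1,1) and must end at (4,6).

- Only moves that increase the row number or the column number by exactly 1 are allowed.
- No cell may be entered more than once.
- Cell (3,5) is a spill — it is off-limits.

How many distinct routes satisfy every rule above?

A right/down-only route from (1,1) to (4,6) makes exactly 3 down-moves and 5 right-moves in some order.
With no other constraints that would be C(8,3) = 56 routes.
Subtract routes through each blocked cell (inclusion–exclusion for overlaps): − through (3,5): 30 → 26.
That gives 26 routes.

26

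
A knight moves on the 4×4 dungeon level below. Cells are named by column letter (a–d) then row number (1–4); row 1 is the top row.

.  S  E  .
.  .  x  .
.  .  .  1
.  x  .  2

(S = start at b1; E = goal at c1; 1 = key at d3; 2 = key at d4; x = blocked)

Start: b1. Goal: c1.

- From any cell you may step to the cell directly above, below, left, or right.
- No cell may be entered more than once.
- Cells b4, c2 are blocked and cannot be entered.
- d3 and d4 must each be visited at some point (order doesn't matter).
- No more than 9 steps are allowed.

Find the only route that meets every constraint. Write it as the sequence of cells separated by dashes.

b1 - b2 - b3 - c3 - c4 - d4 - d3 - d2 - d1 - c1

Any route must reach d3 and d4 and still end at c1 within 9 moves, so the order of the required stops is forced.
Route from b1: 2× down (reaching b3), right to c3, down to c4, right to d4, 3× up (reaching d1), left to c1 — 9 moves in all.
Check: all required cells visited; 9 ≤ 9 moves.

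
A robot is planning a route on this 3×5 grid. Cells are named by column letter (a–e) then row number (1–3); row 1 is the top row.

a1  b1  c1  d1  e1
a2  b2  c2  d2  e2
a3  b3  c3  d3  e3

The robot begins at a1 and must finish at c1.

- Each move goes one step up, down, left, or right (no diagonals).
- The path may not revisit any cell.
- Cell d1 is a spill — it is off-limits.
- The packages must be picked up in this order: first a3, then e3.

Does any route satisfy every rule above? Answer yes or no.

yes

One route that works: a1 → a2 → a3 → b3 → c3 → d3 → e3 → e2 → d2 → c2 → c1.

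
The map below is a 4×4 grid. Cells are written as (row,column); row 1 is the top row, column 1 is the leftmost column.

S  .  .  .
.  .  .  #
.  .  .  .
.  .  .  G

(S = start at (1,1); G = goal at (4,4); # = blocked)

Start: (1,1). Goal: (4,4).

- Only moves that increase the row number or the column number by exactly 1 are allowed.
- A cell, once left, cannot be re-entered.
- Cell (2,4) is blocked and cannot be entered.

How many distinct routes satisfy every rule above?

16

A right/down-only route from (1,1) to (4,4) makes exactly 3 down-moves and 3 right-moves in some order.
With no other constraints that would be C(6,3) = 20 routes.
Subtract routes through each blocked cell (inclusion–exclusion for overlaps): − through (2,4): 4 → 16.
That gives 16 routes.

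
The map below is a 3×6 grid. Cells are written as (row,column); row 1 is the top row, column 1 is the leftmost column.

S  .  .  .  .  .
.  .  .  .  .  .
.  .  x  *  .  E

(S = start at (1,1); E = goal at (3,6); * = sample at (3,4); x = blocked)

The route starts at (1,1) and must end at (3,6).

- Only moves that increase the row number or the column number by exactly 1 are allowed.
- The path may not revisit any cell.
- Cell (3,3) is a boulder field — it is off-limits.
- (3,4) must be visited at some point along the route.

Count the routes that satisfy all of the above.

A right/down-only route from (1,1) to (3,6) makes exactly 2 down-moves and 5 right-moves in some order.
With no other constraints that would be C(7,2) = 21 routes.
Split at (3,4) and multiply the segment counts (each segment already excludes blocked cells): (1,1)→(3,4): 4; (3,4)→(3,6): 1; product = 4.
That gives 4 routes.

4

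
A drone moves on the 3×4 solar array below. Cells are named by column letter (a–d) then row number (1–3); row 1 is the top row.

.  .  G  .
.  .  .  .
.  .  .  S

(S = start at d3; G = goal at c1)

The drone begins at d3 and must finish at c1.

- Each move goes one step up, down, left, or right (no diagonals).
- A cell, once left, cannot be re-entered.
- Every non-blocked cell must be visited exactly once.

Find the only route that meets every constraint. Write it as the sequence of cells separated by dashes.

Need to visit all 12 open cells exactly once, starting at d3 and ending at c1.
Cell a3 has only two open neighbours (a2 and b3), so the path must pass straight through it: one of those is the cell it's entered from and the other is where it exits.
Route from d3: left 3 to a3, up 2 to a1, right 1 to b1, down 1 to b2, right 2 to d2, up 1 to d1, left 1 to c1 — 11 moves in all.
Check: all 12 open cells covered.

d3 - c3 - b3 - a3 - a2 - a1 - b1 - b2 - c2 - d2 - d1 - c1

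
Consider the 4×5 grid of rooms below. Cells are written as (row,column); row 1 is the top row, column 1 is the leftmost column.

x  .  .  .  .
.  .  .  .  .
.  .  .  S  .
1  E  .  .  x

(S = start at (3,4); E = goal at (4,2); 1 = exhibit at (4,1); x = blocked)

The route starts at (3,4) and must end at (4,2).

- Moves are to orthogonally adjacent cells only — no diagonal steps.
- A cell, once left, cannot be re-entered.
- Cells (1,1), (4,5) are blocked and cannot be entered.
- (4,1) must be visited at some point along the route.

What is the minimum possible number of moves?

5

Any route passes through (4,1) somewhere between (3,4) and (4,2). Summing Manhattan distances along the two legs ((3,4) → (4,1) → (4,2)) gives a lower bound of 4 + 1 = 5 moves.
A route of 5 moves achieves this: (3,4) → (3,3) → (3,2) → (3,1) → (4,1) → (4,2).
Since 5 matches the lower bound, it is optimal.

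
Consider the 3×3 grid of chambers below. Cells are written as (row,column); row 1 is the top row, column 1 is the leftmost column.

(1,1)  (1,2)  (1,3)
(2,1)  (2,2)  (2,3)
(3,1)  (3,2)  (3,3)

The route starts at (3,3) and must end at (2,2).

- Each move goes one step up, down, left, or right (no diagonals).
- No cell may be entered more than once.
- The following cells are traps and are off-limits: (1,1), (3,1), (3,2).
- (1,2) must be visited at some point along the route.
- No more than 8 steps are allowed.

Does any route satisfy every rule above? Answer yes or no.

yes

One route that works: (3,3) → (2,3) → (1,3) → (1,2) → (2,2).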